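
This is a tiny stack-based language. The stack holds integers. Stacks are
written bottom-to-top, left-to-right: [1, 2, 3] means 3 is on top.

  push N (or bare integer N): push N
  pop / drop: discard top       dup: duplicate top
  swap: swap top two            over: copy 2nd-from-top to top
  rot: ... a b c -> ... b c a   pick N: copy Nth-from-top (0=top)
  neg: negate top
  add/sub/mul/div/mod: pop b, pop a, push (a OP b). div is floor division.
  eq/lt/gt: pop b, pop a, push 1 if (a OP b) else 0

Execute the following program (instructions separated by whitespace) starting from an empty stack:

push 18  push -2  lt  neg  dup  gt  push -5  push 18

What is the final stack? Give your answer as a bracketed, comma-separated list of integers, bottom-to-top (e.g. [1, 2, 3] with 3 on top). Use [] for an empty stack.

After 'push 18': [18]
After 'push -2': [18, -2]
After 'lt': [0]
After 'neg': [0]
After 'dup': [0, 0]
After 'gt': [0]
After 'push -5': [0, -5]
After 'push 18': [0, -5, 18]

Answer: [0, -5, 18]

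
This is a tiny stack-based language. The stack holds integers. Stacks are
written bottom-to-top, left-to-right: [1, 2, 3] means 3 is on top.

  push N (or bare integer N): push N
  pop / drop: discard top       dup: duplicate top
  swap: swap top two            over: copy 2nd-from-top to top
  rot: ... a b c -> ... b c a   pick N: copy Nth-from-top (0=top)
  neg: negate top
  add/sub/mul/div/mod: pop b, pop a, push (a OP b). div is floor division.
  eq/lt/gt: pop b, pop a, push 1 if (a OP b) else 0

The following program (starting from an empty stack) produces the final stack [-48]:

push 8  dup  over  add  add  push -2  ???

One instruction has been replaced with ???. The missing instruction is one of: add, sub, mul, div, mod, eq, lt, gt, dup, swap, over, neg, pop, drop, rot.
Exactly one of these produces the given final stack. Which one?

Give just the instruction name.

Answer: mul

Derivation:
Stack before ???: [24, -2]
Stack after ???:  [-48]
The instruction that transforms [24, -2] -> [-48] is: mul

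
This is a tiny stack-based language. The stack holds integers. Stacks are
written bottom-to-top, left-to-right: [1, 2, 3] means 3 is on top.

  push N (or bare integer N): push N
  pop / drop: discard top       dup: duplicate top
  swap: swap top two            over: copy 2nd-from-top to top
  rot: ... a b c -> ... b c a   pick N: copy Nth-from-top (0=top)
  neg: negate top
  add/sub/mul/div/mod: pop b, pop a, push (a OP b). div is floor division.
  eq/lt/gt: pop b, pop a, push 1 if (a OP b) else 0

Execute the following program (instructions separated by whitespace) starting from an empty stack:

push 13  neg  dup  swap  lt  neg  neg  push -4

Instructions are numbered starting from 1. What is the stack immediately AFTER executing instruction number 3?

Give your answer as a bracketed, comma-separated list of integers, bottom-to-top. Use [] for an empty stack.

Answer: [-13, -13]

Derivation:
Step 1 ('push 13'): [13]
Step 2 ('neg'): [-13]
Step 3 ('dup'): [-13, -13]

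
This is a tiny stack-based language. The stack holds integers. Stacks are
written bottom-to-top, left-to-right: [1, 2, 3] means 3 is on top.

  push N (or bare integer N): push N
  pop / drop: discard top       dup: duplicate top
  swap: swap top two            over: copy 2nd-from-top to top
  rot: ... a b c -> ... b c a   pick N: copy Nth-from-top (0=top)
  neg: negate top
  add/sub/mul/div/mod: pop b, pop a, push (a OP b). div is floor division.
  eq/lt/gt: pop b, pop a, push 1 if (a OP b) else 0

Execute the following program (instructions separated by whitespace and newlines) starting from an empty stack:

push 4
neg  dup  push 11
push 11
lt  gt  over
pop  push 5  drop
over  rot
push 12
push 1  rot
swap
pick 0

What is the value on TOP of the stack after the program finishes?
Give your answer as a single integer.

Answer: 1

Derivation:
After 'push 4': [4]
After 'neg': [-4]
After 'dup': [-4, -4]
After 'push 11': [-4, -4, 11]
After 'push 11': [-4, -4, 11, 11]
After 'lt': [-4, -4, 0]
After 'gt': [-4, 0]
After 'over': [-4, 0, -4]
After 'pop': [-4, 0]
After 'push 5': [-4, 0, 5]
After 'drop': [-4, 0]
After 'over': [-4, 0, -4]
After 'rot': [0, -4, -4]
After 'push 12': [0, -4, -4, 12]
After 'push 1': [0, -4, -4, 12, 1]
After 'rot': [0, -4, 12, 1, -4]
After 'swap': [0, -4, 12, -4, 1]
After 'pick 0': [0, -4, 12, -4, 1, 1]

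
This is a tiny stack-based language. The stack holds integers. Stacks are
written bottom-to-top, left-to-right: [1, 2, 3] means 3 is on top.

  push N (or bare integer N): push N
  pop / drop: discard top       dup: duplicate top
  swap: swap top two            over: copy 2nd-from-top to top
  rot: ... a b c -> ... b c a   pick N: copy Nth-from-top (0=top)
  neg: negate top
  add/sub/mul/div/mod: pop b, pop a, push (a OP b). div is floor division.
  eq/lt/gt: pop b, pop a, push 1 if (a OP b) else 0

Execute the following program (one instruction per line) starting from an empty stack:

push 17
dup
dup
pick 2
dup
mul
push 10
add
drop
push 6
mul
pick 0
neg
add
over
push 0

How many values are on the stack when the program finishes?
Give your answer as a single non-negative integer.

After 'push 17': stack = [17] (depth 1)
After 'dup': stack = [17, 17] (depth 2)
After 'dup': stack = [17, 17, 17] (depth 3)
After 'pick 2': stack = [17, 17, 17, 17] (depth 4)
After 'dup': stack = [17, 17, 17, 17, 17] (depth 5)
After 'mul': stack = [17, 17, 17, 289] (depth 4)
After 'push 10': stack = [17, 17, 17, 289, 10] (depth 5)
After 'add': stack = [17, 17, 17, 299] (depth 4)
After 'drop': stack = [17, 17, 17] (depth 3)
After 'push 6': stack = [17, 17, 17, 6] (depth 4)
After 'mul': stack = [17, 17, 102] (depth 3)
After 'pick 0': stack = [17, 17, 102, 102] (depth 4)
After 'neg': stack = [17, 17, 102, -102] (depth 4)
After 'add': stack = [17, 17, 0] (depth 3)
After 'over': stack = [17, 17, 0, 17] (depth 4)
After 'push 0': stack = [17, 17, 0, 17, 0] (depth 5)

Answer: 5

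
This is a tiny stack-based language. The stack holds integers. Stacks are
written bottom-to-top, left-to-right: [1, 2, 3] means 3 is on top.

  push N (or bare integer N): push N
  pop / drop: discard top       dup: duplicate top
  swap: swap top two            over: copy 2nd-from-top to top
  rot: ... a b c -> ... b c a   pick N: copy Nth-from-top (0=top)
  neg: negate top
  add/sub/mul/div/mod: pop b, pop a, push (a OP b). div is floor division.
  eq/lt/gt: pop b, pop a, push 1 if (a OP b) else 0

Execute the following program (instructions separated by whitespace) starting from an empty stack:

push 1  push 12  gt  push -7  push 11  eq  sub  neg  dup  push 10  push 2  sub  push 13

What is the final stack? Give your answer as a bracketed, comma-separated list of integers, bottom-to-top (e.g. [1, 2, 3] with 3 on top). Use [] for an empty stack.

Answer: [0, 0, 8, 13]

Derivation:
After 'push 1': [1]
After 'push 12': [1, 12]
After 'gt': [0]
After 'push -7': [0, -7]
After 'push 11': [0, -7, 11]
After 'eq': [0, 0]
After 'sub': [0]
After 'neg': [0]
After 'dup': [0, 0]
After 'push 10': [0, 0, 10]
After 'push 2': [0, 0, 10, 2]
After 'sub': [0, 0, 8]
After 'push 13': [0, 0, 8, 13]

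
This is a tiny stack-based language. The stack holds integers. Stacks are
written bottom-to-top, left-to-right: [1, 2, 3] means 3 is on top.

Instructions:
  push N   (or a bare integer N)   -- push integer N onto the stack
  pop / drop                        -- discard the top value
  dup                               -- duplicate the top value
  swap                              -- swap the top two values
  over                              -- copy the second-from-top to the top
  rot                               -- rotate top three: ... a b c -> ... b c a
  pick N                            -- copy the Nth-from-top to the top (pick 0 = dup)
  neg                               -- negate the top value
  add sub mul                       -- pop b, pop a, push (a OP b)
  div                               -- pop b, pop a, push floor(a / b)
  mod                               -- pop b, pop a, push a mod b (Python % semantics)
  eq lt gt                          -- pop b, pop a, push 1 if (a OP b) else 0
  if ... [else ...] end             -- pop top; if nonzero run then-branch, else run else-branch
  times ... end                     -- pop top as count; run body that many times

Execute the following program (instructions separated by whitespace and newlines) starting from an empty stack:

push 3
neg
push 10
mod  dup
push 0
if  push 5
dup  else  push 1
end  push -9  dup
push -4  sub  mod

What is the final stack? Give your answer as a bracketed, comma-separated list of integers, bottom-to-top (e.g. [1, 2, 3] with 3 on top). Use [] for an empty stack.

Answer: [7, 7, 1, -4]

Derivation:
After 'push 3': [3]
After 'neg': [-3]
After 'push 10': [-3, 10]
After 'mod': [7]
After 'dup': [7, 7]
After 'push 0': [7, 7, 0]
After 'if': [7, 7]
After 'push 1': [7, 7, 1]
After 'push -9': [7, 7, 1, -9]
After 'dup': [7, 7, 1, -9, -9]
After 'push -4': [7, 7, 1, -9, -9, -4]
After 'sub': [7, 7, 1, -9, -5]
After 'mod': [7, 7, 1, -4]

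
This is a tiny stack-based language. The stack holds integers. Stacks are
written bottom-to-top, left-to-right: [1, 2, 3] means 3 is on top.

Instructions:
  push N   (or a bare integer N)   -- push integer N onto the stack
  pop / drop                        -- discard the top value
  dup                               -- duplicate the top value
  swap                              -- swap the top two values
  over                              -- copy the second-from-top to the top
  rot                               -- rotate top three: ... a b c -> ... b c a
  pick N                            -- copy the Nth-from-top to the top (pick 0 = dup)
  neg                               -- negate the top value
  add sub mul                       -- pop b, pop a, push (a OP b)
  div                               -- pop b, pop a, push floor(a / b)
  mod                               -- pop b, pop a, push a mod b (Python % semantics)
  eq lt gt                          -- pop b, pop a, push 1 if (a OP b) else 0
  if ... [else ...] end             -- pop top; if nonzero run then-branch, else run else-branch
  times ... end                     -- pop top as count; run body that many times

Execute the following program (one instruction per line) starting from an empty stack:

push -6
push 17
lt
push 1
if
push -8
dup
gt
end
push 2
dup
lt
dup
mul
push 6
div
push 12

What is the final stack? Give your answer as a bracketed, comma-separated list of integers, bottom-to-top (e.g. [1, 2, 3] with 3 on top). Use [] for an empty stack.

Answer: [1, 0, 0, 12]

Derivation:
After 'push -6': [-6]
After 'push 17': [-6, 17]
After 'lt': [1]
After 'push 1': [1, 1]
After 'if': [1]
After 'push -8': [1, -8]
After 'dup': [1, -8, -8]
After 'gt': [1, 0]
After 'push 2': [1, 0, 2]
After 'dup': [1, 0, 2, 2]
After 'lt': [1, 0, 0]
After 'dup': [1, 0, 0, 0]
After 'mul': [1, 0, 0]
After 'push 6': [1, 0, 0, 6]
After 'div': [1, 0, 0]
After 'push 12': [1, 0, 0, 12]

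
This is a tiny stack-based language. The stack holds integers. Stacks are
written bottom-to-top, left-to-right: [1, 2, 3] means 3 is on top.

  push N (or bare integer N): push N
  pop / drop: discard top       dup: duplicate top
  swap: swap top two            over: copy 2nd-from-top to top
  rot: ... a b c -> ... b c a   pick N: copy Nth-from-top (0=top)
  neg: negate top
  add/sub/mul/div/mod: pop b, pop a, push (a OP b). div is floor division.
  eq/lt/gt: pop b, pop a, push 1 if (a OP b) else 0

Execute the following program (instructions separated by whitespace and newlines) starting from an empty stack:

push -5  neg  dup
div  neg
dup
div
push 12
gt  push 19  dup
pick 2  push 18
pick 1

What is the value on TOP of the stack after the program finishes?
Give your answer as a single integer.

After 'push -5': [-5]
After 'neg': [5]
After 'dup': [5, 5]
After 'div': [1]
After 'neg': [-1]
After 'dup': [-1, -1]
After 'div': [1]
After 'push 12': [1, 12]
After 'gt': [0]
After 'push 19': [0, 19]
After 'dup': [0, 19, 19]
After 'pick 2': [0, 19, 19, 0]
After 'push 18': [0, 19, 19, 0, 18]
After 'pick 1': [0, 19, 19, 0, 18, 0]

Answer: 0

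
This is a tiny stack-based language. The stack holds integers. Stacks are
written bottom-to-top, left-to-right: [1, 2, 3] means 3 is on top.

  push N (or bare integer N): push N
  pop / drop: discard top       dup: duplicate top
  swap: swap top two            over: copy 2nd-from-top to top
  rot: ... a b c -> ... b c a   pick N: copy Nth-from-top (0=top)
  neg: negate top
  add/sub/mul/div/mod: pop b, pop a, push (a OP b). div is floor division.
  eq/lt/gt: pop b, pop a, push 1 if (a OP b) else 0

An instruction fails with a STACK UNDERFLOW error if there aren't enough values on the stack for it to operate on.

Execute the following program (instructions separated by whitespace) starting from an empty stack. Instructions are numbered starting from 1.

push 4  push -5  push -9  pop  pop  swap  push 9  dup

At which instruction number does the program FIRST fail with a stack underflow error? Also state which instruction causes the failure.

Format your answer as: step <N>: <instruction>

Answer: step 6: swap

Derivation:
Step 1 ('push 4'): stack = [4], depth = 1
Step 2 ('push -5'): stack = [4, -5], depth = 2
Step 3 ('push -9'): stack = [4, -5, -9], depth = 3
Step 4 ('pop'): stack = [4, -5], depth = 2
Step 5 ('pop'): stack = [4], depth = 1
Step 6 ('swap'): needs 2 value(s) but depth is 1 — STACK UNDERFLOW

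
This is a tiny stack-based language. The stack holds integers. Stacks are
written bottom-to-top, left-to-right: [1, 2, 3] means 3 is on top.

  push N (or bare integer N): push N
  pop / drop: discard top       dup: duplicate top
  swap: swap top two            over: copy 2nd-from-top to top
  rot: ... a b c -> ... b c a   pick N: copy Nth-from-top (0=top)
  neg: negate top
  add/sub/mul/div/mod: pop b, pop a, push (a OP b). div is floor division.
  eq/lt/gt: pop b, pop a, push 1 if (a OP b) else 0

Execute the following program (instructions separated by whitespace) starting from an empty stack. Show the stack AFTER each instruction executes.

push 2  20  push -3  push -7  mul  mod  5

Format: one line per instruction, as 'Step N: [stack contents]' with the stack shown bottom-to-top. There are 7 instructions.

Step 1: [2]
Step 2: [2, 20]
Step 3: [2, 20, -3]
Step 4: [2, 20, -3, -7]
Step 5: [2, 20, 21]
Step 6: [2, 20]
Step 7: [2, 20, 5]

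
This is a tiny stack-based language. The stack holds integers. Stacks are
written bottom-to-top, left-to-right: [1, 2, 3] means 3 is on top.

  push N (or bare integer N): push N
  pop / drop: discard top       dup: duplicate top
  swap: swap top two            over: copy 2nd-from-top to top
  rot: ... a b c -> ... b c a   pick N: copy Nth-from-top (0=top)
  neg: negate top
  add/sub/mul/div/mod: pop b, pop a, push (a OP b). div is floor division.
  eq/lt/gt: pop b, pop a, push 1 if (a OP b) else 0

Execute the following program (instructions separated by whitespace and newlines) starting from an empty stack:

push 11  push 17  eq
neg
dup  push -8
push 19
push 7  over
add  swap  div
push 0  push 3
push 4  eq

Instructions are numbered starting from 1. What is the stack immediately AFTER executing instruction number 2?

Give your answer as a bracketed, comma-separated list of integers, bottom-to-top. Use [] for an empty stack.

Step 1 ('push 11'): [11]
Step 2 ('push 17'): [11, 17]

Answer: [11, 17]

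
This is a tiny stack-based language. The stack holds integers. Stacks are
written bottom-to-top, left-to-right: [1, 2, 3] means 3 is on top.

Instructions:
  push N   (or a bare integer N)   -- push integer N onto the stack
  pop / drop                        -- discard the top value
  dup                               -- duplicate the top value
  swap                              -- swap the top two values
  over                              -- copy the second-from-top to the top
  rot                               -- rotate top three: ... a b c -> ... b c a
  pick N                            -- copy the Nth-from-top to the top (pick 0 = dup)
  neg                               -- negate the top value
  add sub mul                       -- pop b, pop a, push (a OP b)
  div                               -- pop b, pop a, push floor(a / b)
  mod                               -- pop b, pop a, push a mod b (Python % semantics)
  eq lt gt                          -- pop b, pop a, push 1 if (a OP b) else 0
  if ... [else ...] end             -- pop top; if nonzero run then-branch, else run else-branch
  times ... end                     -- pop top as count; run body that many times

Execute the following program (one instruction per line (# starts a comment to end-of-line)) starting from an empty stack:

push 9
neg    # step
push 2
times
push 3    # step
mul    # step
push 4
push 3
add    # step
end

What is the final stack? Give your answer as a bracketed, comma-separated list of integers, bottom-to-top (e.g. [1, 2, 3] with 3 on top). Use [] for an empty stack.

Answer: [-27, 21, 7]

Derivation:
After 'push 9': [9]
After 'neg': [-9]
After 'push 2': [-9, 2]
After 'times': [-9]
After 'push 3': [-9, 3]
After 'mul': [-27]
After 'push 4': [-27, 4]
After 'push 3': [-27, 4, 3]
After 'add': [-27, 7]
After 'push 3': [-27, 7, 3]
After 'mul': [-27, 21]
After 'push 4': [-27, 21, 4]
After 'push 3': [-27, 21, 4, 3]
After 'add': [-27, 21, 7]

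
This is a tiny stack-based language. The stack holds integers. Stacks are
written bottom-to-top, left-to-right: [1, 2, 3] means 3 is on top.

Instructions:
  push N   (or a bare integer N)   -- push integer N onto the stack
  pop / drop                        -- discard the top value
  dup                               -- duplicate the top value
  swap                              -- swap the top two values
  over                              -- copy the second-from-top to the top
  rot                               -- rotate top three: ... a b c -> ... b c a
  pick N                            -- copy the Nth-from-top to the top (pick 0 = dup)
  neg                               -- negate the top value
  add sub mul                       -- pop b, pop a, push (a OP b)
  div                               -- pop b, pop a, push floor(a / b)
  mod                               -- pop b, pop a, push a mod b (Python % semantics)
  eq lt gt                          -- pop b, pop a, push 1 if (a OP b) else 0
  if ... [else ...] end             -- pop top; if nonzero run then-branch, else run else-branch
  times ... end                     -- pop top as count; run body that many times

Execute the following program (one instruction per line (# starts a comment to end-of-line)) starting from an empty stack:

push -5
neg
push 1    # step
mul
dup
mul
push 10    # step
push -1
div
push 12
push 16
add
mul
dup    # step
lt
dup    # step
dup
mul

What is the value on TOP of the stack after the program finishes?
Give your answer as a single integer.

After 'push -5': [-5]
After 'neg': [5]
After 'push 1': [5, 1]
After 'mul': [5]
After 'dup': [5, 5]
After 'mul': [25]
After 'push 10': [25, 10]
After 'push -1': [25, 10, -1]
After 'div': [25, -10]
After 'push 12': [25, -10, 12]
After 'push 16': [25, -10, 12, 16]
After 'add': [25, -10, 28]
After 'mul': [25, -280]
After 'dup': [25, -280, -280]
After 'lt': [25, 0]
After 'dup': [25, 0, 0]
After 'dup': [25, 0, 0, 0]
After 'mul': [25, 0, 0]

Answer: 0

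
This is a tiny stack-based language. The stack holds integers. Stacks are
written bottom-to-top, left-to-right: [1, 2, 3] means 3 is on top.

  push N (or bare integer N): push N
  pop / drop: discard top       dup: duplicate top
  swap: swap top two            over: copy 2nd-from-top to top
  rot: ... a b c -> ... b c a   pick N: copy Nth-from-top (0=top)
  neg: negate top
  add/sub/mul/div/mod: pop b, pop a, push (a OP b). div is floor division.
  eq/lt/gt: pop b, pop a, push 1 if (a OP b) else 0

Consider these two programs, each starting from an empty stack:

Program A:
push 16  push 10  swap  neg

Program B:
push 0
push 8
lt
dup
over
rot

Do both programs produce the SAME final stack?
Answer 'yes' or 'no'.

Answer: no

Derivation:
Program A trace:
  After 'push 16': [16]
  After 'push 10': [16, 10]
  After 'swap': [10, 16]
  After 'neg': [10, -16]
Program A final stack: [10, -16]

Program B trace:
  After 'push 0': [0]
  After 'push 8': [0, 8]
  After 'lt': [1]
  After 'dup': [1, 1]
  After 'over': [1, 1, 1]
  After 'rot': [1, 1, 1]
Program B final stack: [1, 1, 1]
Same: no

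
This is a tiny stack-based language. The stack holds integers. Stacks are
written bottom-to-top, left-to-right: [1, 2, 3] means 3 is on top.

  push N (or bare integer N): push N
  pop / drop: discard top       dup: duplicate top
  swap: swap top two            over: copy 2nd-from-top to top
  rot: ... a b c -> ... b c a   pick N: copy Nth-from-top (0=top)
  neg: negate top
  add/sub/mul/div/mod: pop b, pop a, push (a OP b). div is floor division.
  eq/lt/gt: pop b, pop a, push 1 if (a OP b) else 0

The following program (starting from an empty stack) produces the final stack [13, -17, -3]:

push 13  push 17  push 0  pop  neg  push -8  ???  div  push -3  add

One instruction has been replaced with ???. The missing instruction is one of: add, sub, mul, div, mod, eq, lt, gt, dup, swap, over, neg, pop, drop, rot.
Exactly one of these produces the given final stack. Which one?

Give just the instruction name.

Answer: over

Derivation:
Stack before ???: [13, -17, -8]
Stack after ???:  [13, -17, -8, -17]
The instruction that transforms [13, -17, -8] -> [13, -17, -8, -17] is: over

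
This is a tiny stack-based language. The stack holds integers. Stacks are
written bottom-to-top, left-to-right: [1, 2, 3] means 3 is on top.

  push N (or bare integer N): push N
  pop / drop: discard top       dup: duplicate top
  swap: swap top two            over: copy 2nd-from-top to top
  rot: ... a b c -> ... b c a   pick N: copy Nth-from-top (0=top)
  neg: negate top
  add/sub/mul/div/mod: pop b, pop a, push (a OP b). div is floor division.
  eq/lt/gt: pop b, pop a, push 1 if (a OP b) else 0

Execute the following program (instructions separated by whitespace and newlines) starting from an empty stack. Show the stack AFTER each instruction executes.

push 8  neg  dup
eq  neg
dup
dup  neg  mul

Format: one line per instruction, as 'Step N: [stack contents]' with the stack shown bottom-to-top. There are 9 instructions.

Step 1: [8]
Step 2: [-8]
Step 3: [-8, -8]
Step 4: [1]
Step 5: [-1]
Step 6: [-1, -1]
Step 7: [-1, -1, -1]
Step 8: [-1, -1, 1]
Step 9: [-1, -1]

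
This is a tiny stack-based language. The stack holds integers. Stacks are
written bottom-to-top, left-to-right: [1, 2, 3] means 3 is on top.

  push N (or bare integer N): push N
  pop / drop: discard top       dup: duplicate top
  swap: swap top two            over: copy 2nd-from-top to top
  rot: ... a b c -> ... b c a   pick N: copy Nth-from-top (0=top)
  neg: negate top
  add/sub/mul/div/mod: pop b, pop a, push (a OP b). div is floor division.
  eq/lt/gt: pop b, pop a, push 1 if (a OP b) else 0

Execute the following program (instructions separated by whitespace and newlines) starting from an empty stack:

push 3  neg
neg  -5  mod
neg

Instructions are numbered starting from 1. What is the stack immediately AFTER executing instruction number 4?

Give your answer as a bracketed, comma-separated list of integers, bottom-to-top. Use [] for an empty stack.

Step 1 ('push 3'): [3]
Step 2 ('neg'): [-3]
Step 3 ('neg'): [3]
Step 4 ('-5'): [3, -5]

Answer: [3, -5]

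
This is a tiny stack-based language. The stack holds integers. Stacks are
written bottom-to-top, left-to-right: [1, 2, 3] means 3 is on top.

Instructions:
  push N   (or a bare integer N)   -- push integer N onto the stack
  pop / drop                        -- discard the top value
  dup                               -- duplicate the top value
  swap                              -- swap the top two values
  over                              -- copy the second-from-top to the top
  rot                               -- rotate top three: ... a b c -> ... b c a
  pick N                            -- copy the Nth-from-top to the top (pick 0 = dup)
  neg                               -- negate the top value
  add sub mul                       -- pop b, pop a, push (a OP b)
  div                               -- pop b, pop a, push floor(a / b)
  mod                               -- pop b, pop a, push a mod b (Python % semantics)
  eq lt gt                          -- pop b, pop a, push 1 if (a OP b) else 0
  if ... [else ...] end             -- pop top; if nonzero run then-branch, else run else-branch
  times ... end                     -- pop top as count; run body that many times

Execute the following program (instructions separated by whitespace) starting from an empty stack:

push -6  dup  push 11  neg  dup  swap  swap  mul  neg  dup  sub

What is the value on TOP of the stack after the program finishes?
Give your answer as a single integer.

After 'push -6': [-6]
After 'dup': [-6, -6]
After 'push 11': [-6, -6, 11]
After 'neg': [-6, -6, -11]
After 'dup': [-6, -6, -11, -11]
After 'swap': [-6, -6, -11, -11]
After 'swap': [-6, -6, -11, -11]
After 'mul': [-6, -6, 121]
After 'neg': [-6, -6, -121]
After 'dup': [-6, -6, -121, -121]
After 'sub': [-6, -6, 0]

Answer: 0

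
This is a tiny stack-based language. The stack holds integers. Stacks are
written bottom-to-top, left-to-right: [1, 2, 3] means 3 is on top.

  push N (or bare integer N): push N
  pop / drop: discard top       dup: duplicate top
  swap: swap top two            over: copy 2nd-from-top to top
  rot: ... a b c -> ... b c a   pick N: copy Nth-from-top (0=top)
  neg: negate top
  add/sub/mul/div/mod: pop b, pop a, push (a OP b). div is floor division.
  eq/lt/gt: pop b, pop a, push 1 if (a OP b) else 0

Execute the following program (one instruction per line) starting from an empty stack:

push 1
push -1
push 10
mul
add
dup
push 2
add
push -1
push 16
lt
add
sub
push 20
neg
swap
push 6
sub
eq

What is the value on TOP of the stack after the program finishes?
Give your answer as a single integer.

After 'push 1': [1]
After 'push -1': [1, -1]
After 'push 10': [1, -1, 10]
After 'mul': [1, -10]
After 'add': [-9]
After 'dup': [-9, -9]
After 'push 2': [-9, -9, 2]
After 'add': [-9, -7]
After 'push -1': [-9, -7, -1]
After 'push 16': [-9, -7, -1, 16]
After 'lt': [-9, -7, 1]
After 'add': [-9, -6]
After 'sub': [-3]
After 'push 20': [-3, 20]
After 'neg': [-3, -20]
After 'swap': [-20, -3]
After 'push 6': [-20, -3, 6]
After 'sub': [-20, -9]
After 'eq': [0]

Answer: 0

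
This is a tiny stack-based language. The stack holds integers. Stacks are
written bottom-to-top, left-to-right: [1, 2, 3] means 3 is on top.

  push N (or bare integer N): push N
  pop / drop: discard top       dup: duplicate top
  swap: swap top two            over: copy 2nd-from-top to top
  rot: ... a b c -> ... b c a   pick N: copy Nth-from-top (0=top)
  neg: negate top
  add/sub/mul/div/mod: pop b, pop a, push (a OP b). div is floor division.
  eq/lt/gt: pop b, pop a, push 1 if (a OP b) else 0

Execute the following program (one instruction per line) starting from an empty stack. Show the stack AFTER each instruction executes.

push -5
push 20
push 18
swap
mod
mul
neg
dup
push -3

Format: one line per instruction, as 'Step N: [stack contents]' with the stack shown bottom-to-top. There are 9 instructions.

Step 1: [-5]
Step 2: [-5, 20]
Step 3: [-5, 20, 18]
Step 4: [-5, 18, 20]
Step 5: [-5, 18]
Step 6: [-90]
Step 7: [90]
Step 8: [90, 90]
Step 9: [90, 90, -3]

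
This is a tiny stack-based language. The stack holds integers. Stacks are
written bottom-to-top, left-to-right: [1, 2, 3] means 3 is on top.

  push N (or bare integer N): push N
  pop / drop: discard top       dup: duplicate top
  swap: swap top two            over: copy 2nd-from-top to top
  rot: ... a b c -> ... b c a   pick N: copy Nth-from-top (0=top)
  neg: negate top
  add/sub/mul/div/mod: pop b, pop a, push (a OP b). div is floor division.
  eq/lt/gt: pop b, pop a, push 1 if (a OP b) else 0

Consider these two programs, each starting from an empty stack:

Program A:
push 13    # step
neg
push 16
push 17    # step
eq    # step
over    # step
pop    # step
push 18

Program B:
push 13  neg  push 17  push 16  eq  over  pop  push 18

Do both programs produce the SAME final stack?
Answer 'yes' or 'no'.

Answer: yes

Derivation:
Program A trace:
  After 'push 13': [13]
  After 'neg': [-13]
  After 'push 16': [-13, 16]
  After 'push 17': [-13, 16, 17]
  After 'eq': [-13, 0]
  After 'over': [-13, 0, -13]
  After 'pop': [-13, 0]
  After 'push 18': [-13, 0, 18]
Program A final stack: [-13, 0, 18]

Program B trace:
  After 'push 13': [13]
  After 'neg': [-13]
  After 'push 17': [-13, 17]
  After 'push 16': [-13, 17, 16]
  After 'eq': [-13, 0]
  After 'over': [-13, 0, -13]
  After 'pop': [-13, 0]
  After 'push 18': [-13, 0, 18]
Program B final stack: [-13, 0, 18]
Same: yes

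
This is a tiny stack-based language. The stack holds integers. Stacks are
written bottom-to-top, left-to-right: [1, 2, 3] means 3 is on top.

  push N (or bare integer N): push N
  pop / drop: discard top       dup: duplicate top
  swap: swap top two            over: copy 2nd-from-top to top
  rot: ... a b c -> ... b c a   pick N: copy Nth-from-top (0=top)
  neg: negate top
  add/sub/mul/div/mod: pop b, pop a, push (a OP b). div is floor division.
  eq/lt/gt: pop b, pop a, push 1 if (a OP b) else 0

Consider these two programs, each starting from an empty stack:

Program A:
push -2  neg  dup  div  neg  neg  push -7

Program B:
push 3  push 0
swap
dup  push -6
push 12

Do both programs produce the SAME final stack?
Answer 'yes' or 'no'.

Program A trace:
  After 'push -2': [-2]
  After 'neg': [2]
  After 'dup': [2, 2]
  After 'div': [1]
  After 'neg': [-1]
  After 'neg': [1]
  After 'push -7': [1, -7]
Program A final stack: [1, -7]

Program B trace:
  After 'push 3': [3]
  After 'push 0': [3, 0]
  After 'swap': [0, 3]
  After 'dup': [0, 3, 3]
  After 'push -6': [0, 3, 3, -6]
  After 'push 12': [0, 3, 3, -6, 12]
Program B final stack: [0, 3, 3, -6, 12]
Same: no

Answer: no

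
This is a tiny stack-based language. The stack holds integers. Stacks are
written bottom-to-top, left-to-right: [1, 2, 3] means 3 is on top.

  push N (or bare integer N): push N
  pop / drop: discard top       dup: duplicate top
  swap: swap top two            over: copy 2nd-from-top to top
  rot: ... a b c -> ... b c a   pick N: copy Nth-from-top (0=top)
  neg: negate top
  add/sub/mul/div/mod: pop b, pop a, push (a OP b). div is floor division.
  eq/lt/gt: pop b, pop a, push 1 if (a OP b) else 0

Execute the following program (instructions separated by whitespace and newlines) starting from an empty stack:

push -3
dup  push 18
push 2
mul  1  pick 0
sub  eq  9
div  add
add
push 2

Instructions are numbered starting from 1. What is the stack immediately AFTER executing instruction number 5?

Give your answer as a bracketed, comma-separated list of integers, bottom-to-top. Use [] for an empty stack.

Step 1 ('push -3'): [-3]
Step 2 ('dup'): [-3, -3]
Step 3 ('push 18'): [-3, -3, 18]
Step 4 ('push 2'): [-3, -3, 18, 2]
Step 5 ('mul'): [-3, -3, 36]

Answer: [-3, -3, 36]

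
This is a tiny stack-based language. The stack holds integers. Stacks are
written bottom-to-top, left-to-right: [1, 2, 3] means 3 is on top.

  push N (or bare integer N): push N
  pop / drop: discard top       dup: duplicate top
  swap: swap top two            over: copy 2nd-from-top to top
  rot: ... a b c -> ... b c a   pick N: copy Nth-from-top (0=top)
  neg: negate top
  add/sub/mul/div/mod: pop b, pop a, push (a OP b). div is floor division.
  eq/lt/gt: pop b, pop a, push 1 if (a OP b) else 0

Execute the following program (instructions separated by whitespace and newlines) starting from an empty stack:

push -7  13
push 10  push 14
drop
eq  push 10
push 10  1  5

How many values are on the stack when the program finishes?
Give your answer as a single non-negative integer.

After 'push -7': stack = [-7] (depth 1)
After 'push 13': stack = [-7, 13] (depth 2)
After 'push 10': stack = [-7, 13, 10] (depth 3)
After 'push 14': stack = [-7, 13, 10, 14] (depth 4)
After 'drop': stack = [-7, 13, 10] (depth 3)
After 'eq': stack = [-7, 0] (depth 2)
After 'push 10': stack = [-7, 0, 10] (depth 3)
After 'push 10': stack = [-7, 0, 10, 10] (depth 4)
After 'push 1': stack = [-7, 0, 10, 10, 1] (depth 5)
After 'push 5': stack = [-7, 0, 10, 10, 1, 5] (depth 6)

Answer: 6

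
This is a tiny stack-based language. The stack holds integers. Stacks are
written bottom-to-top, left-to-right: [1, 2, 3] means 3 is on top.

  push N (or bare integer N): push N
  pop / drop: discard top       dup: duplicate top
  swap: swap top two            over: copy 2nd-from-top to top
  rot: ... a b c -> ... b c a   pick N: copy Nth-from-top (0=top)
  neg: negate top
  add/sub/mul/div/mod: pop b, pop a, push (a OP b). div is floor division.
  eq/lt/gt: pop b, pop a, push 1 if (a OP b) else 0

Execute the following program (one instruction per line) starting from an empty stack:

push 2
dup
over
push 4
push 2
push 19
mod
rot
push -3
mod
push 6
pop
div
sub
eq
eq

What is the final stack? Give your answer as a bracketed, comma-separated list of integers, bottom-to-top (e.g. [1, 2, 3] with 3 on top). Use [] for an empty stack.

Answer: [0]

Derivation:
After 'push 2': [2]
After 'dup': [2, 2]
After 'over': [2, 2, 2]
After 'push 4': [2, 2, 2, 4]
After 'push 2': [2, 2, 2, 4, 2]
After 'push 19': [2, 2, 2, 4, 2, 19]
After 'mod': [2, 2, 2, 4, 2]
After 'rot': [2, 2, 4, 2, 2]
After 'push -3': [2, 2, 4, 2, 2, -3]
After 'mod': [2, 2, 4, 2, -1]
After 'push 6': [2, 2, 4, 2, -1, 6]
After 'pop': [2, 2, 4, 2, -1]
After 'div': [2, 2, 4, -2]
After 'sub': [2, 2, 6]
After 'eq': [2, 0]
After 'eq': [0]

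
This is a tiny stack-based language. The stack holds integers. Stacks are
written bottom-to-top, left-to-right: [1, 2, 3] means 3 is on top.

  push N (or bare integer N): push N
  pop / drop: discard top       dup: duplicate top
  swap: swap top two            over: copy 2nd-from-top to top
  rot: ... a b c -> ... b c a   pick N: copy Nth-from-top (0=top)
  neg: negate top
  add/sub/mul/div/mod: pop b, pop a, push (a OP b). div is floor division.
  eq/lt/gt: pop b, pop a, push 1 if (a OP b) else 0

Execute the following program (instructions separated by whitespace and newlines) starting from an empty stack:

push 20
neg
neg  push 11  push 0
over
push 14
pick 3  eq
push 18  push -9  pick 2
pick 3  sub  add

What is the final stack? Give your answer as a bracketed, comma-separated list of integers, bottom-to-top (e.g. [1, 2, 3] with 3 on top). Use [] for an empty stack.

Answer: [20, 11, 0, 11, 0, 18, -9]

Derivation:
After 'push 20': [20]
After 'neg': [-20]
After 'neg': [20]
After 'push 11': [20, 11]
After 'push 0': [20, 11, 0]
After 'over': [20, 11, 0, 11]
After 'push 14': [20, 11, 0, 11, 14]
After 'pick 3': [20, 11, 0, 11, 14, 11]
After 'eq': [20, 11, 0, 11, 0]
After 'push 18': [20, 11, 0, 11, 0, 18]
After 'push -9': [20, 11, 0, 11, 0, 18, -9]
After 'pick 2': [20, 11, 0, 11, 0, 18, -9, 0]
After 'pick 3': [20, 11, 0, 11, 0, 18, -9, 0, 0]
After 'sub': [20, 11, 0, 11, 0, 18, -9, 0]
After 'add': [20, 11, 0, 11, 0, 18, -9]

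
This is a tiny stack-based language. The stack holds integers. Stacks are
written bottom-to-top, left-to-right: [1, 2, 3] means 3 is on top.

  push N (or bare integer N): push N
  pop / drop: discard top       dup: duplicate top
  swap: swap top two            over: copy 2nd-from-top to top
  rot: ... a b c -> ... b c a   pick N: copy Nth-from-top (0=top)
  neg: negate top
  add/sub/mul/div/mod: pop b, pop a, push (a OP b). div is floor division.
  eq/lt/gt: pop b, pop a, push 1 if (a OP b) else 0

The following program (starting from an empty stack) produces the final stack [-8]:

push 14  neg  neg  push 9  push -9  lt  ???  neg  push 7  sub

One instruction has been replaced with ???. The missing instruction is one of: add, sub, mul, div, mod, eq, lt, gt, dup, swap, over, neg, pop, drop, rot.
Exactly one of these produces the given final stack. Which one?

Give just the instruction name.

Stack before ???: [14, 0]
Stack after ???:  [1]
The instruction that transforms [14, 0] -> [1] is: gt

Answer: gt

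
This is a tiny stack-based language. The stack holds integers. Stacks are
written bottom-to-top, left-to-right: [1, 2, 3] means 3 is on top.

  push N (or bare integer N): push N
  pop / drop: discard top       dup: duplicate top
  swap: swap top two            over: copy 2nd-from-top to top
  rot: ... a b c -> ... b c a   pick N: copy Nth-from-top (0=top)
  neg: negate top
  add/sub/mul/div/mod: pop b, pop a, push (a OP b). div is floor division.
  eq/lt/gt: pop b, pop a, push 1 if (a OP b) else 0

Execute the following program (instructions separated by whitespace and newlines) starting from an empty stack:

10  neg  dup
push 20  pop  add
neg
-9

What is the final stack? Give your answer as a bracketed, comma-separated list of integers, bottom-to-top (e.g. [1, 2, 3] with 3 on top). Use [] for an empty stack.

After 'push 10': [10]
After 'neg': [-10]
After 'dup': [-10, -10]
After 'push 20': [-10, -10, 20]
After 'pop': [-10, -10]
After 'add': [-20]
After 'neg': [20]
After 'push -9': [20, -9]

Answer: [20, -9]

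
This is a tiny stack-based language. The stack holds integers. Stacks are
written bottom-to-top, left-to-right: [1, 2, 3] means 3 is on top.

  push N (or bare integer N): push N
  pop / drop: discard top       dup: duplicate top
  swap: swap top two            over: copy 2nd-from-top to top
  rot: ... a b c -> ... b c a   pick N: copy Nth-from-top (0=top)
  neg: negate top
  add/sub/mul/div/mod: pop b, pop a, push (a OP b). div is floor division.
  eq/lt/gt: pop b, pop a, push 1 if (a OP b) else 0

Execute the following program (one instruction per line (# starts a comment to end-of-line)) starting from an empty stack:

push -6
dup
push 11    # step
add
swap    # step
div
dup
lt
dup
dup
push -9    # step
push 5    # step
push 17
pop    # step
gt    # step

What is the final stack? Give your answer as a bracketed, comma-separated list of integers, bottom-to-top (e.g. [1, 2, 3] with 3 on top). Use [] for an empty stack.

Answer: [0, 0, 0, 0]

Derivation:
After 'push -6': [-6]
After 'dup': [-6, -6]
After 'push 11': [-6, -6, 11]
After 'add': [-6, 5]
After 'swap': [5, -6]
After 'div': [-1]
After 'dup': [-1, -1]
After 'lt': [0]
After 'dup': [0, 0]
After 'dup': [0, 0, 0]
After 'push -9': [0, 0, 0, -9]
After 'push 5': [0, 0, 0, -9, 5]
After 'push 17': [0, 0, 0, -9, 5, 17]
After 'pop': [0, 0, 0, -9, 5]
After 'gt': [0, 0, 0, 0]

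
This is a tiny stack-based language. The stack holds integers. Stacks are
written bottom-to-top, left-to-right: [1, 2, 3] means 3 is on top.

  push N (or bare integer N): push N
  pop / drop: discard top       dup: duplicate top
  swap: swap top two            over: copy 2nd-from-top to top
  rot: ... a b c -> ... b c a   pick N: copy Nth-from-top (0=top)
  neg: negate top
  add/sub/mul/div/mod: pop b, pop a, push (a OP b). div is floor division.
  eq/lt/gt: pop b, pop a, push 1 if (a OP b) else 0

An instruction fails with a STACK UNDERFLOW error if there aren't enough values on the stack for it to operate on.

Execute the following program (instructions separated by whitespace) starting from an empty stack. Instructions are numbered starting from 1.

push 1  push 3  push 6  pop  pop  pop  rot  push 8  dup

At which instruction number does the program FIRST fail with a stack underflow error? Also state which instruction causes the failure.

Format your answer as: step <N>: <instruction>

Step 1 ('push 1'): stack = [1], depth = 1
Step 2 ('push 3'): stack = [1, 3], depth = 2
Step 3 ('push 6'): stack = [1, 3, 6], depth = 3
Step 4 ('pop'): stack = [1, 3], depth = 2
Step 5 ('pop'): stack = [1], depth = 1
Step 6 ('pop'): stack = [], depth = 0
Step 7 ('rot'): needs 3 value(s) but depth is 0 — STACK UNDERFLOW

Answer: step 7: rot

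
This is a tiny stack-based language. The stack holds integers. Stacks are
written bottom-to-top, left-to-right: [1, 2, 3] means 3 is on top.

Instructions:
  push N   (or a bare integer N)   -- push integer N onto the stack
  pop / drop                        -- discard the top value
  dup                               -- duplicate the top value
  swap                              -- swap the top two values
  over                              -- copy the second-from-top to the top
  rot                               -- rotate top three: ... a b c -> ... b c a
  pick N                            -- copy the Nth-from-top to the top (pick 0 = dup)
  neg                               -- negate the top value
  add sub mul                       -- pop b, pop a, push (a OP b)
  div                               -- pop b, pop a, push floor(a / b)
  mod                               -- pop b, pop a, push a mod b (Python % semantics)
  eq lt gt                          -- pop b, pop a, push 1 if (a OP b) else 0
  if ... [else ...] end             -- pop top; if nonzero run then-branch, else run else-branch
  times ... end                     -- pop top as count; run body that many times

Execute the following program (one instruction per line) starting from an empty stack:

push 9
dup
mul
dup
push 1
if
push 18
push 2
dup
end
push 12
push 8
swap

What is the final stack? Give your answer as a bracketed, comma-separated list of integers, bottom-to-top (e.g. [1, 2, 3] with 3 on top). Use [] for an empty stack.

After 'push 9': [9]
After 'dup': [9, 9]
After 'mul': [81]
After 'dup': [81, 81]
After 'push 1': [81, 81, 1]
After 'if': [81, 81]
After 'push 18': [81, 81, 18]
After 'push 2': [81, 81, 18, 2]
After 'dup': [81, 81, 18, 2, 2]
After 'push 12': [81, 81, 18, 2, 2, 12]
After 'push 8': [81, 81, 18, 2, 2, 12, 8]
After 'swap': [81, 81, 18, 2, 2, 8, 12]

Answer: [81, 81, 18, 2, 2, 8, 12]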